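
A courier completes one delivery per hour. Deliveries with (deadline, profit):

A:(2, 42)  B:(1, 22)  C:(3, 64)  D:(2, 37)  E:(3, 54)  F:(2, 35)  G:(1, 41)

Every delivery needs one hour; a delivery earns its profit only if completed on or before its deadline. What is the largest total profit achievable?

160

Profit order: C=64 E=54 A=42 G=41 D=37 F=35 B=22
Assign: C→slot 3, E→slot 2, A→slot 1, G skipped, D skipped, F skipped, B skipped.
Slots: [1:A] [2:E] [3:C]
Profit = 42 + 54 + 64 = 160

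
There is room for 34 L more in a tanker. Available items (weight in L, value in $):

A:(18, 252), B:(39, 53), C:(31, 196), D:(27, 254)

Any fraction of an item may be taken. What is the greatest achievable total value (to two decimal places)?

402.52

Greedy by value/weight ratio, highest first.
Order: A (252/18=14.00) > D (254/27=9.41) > C (196/31=6.32) > B (53/39=1.36)
Fill: take A (18 @ 252) → take 16/27 of D → 150.52; 34/34 used.
Total value = 402.52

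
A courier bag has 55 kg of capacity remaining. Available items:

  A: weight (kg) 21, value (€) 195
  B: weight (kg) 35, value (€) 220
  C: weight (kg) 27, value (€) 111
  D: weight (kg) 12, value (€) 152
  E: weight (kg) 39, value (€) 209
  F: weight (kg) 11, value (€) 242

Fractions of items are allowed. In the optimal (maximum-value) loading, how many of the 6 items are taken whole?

3

Ratios (sorted): F 22.00, D 12.67, A 9.29, B 6.29, E 5.36, C 4.11
take F (11 @ 242); take D (12 @ 152); take A (21 @ 195); take 11/35 of B → 69.14. Capacity used 55/55.
3 item(s) taken whole; one partial (take 11/35 of B).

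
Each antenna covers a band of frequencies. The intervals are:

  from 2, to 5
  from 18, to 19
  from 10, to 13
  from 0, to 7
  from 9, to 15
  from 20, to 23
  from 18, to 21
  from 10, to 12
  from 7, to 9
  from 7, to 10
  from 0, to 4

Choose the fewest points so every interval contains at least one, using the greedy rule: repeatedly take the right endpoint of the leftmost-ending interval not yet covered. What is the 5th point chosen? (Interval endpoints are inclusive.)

23

Sort by right endpoint; whenever an interval is uncovered, place a point at its right end.
By right end: [0,4]  [2,5]  [0,7]  [7,9]  [7,10]  [10,12]  [10,13]  [9,15]  [18,19]  [18,21]  [20,23]
[0,4] uncovered → point at 4; [7,9] uncovered → point at 9; [10,12] uncovered → point at 12; [18,19] uncovered → point at 19; [20,23] uncovered → point at 23.
Points: 4, 9, 12, 19, 23 (5 total).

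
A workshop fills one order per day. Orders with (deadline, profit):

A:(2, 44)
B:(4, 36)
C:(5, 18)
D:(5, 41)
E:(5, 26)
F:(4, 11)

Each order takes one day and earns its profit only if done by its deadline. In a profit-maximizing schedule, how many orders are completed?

5

Profit order: A=44 D=41 B=36 E=26 C=18 F=11
Assign: A→slot 2, D→slot 5, B→slot 4, E→slot 3, C→slot 1, F skipped.
Slots: [1:C] [2:A] [3:E] [4:B] [5:D]
5 of 6 scheduled.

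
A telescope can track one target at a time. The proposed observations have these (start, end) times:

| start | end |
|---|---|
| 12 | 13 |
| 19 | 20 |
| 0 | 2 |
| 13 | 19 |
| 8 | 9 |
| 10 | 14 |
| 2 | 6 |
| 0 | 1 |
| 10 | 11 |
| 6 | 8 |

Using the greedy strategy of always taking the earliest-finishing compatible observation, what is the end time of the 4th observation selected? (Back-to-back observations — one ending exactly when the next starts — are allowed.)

9

Sort by end time and greedily take each interval whose start is ≥ the last chosen end.
By end time: (0,1), (0,2), (2,6), (6,8), (8,9), (10,11), (12,13), (10,14), (13,19), (19,20).
Pick (0,1); next start ≥ 1 → (2,6); next start ≥ 6 → (6,8); next start ≥ 8 → (8,9); next start ≥ 9 → (10,11); next start ≥ 11 → (12,13); next start ≥ 13 → (13,19); next start ≥ 19 → (19,20).
Selected: (0,1) (2,6) (6,8) (8,9) (10,11) (12,13) (13,19) (19,20)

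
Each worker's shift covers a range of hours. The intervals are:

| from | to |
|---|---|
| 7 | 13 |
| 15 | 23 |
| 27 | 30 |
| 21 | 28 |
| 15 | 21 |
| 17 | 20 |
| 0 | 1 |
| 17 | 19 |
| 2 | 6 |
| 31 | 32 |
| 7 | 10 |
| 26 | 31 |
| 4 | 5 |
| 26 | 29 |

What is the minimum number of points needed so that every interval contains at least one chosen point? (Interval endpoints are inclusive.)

Process intervals by earliest right end; each time one isn't hit yet, stab at its right endpoint.
By right end: [0,1]  [4,5]  [2,6]  [7,10]  [7,13]  [17,19]  [17,20]  [15,21]  [15,23]  [21,28]  [26,29]  [27,30]  [26,31]  [31,32]
[0,1] uncovered → point at 1; [4,5] uncovered → point at 5; [7,10] uncovered → point at 10; [17,19] uncovered → point at 19; [21,28] uncovered → point at 28; [31,32] uncovered → point at 32.
Points: 1, 5, 10, 19, 28, 32 (6 total).

6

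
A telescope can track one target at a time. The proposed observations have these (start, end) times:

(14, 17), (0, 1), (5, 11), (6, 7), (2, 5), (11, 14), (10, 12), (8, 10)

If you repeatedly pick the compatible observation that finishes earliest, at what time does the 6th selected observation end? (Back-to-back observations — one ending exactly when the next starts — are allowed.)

17

Order by finish time; keep every interval that doesn't clash with the previous kept one.
By end time: (0,1), (2,5), (6,7), (8,10), (5,11), (10,12), (11,14), (14,17).
Pick (0,1); next start ≥ 1 → (2,5); next start ≥ 5 → (6,7); next start ≥ 7 → (8,10); next start ≥ 10 → (10,12); next start ≥ 12 → (14,17).
Selected: (0,1) (2,5) (6,7) (8,10) (10,12) (14,17)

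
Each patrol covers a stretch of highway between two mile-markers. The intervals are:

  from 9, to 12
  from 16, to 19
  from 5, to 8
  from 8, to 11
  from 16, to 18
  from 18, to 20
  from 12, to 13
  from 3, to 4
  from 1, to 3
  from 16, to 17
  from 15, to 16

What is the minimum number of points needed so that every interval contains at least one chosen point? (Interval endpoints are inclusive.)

Process intervals by earliest right end; each time one isn't hit yet, stab at its right endpoint.
By right end: [1,3]  [3,4]  [5,8]  [8,11]  [9,12]  [12,13]  [15,16]  [16,17]  [16,18]  [16,19]  [18,20]
[1,3] uncovered → point at 3; [5,8] uncovered → point at 8; [9,12] uncovered → point at 12; [15,16] uncovered → point at 16; [18,20] uncovered → point at 20.
Points: 3, 8, 12, 16, 20 (5 total).

5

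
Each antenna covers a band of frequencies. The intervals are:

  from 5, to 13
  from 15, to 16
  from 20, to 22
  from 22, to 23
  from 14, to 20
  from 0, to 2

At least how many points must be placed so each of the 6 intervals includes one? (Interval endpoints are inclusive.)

Process intervals by earliest right end; each time one isn't hit yet, stab at its right endpoint.
By right end: [0,2]  [5,13]  [15,16]  [14,20]  [20,22]  [22,23]
[0,2] uncovered → point at 2; [5,13] uncovered → point at 13; [15,16] uncovered → point at 16; [20,22] uncovered → point at 22.
Points: 2, 13, 16, 22 (4 total).

4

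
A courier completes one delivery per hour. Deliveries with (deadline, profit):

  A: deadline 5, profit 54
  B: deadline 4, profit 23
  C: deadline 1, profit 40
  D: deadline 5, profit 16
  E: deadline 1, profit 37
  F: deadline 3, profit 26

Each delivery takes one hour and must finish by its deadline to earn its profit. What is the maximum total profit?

Sort by profit descending; place each in the latest free slot ≤ its deadline.
Profit order: A=54 C=40 E=37 F=26 B=23 D=16
Assign: A→slot 5, C→slot 1, E skipped, F→slot 3, B→slot 4, D→slot 2.
Slots: [1:C] [2:D] [3:F] [4:B] [5:A]
Profit = 40 + 16 + 26 + 23 + 54 = 159

159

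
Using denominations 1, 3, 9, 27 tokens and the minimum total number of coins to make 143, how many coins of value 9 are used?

Greedy: take as many of the largest coin as possible, then repeat with the remainder.
143 − 5×27→8 − 2×3→2 − 2×1→0
Count of 9: 0

0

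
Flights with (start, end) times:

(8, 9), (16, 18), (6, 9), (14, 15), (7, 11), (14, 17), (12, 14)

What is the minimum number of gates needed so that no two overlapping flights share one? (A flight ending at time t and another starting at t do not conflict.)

Events (time:±→running): 6:+→1 7:+→2 8:+→3 … peak 3.

3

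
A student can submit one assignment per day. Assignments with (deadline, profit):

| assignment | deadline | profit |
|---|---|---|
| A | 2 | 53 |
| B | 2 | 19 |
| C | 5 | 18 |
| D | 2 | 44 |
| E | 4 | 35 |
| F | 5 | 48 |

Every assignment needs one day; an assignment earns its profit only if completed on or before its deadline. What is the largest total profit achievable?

By profit: A(d2,53), F(d5,48), D(d2,44), E(d4,35), B(d2,19), C(d5,18)
A→slot 2; F→slot 5; D→slot 1; E→slot 4; B skipped; C→slot 3.
Profit = 44 + 53 + 18 + 35 + 48 = 198

198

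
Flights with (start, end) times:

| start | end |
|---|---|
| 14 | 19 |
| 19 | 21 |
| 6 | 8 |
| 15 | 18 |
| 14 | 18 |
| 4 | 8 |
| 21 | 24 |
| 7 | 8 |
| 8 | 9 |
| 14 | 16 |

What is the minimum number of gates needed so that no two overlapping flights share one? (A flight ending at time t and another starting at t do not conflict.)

starts: [4, 6, 7, 8, 14, 14, 14, 15, 19, 21]
ends:   [8, 8, 8, 9, 16, 18, 18, 19, 21, 24]
s4→1 s6→2 s7→3 e8→2 e8→1 e8→0 s8→1 e9→0 s14→1 s14→2 s14→3 s15→4  — peak 4.

4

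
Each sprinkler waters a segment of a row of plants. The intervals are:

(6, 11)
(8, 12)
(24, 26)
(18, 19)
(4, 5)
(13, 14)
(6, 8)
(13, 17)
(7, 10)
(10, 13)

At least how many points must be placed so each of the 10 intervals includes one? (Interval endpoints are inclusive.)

Sort by right endpoint; whenever an interval is uncovered, place a point at its right end.
By right end: [4,5]  [6,8]  [7,10]  [6,11]  [8,12]  [10,13]  [13,14]  [13,17]  [18,19]  [24,26]
[4,5] uncovered → point at 5; [6,8] uncovered → point at 8; [10,13] uncovered → point at 13; [18,19] uncovered → point at 19; [24,26] uncovered → point at 26.
Points: 5, 8, 13, 19, 26 (5 total).

5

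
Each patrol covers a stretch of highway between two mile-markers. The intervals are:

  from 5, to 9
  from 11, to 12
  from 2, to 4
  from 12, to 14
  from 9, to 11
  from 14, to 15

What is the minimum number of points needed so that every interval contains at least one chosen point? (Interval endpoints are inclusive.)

4

Sort by right endpoint; whenever an interval is uncovered, place a point at its right end.
By right end: [2,4]  [5,9]  [9,11]  [11,12]  [12,14]  [14,15]
[2,4] uncovered → point at 4; [5,9] uncovered → point at 9; [11,12] uncovered → point at 12; [14,15] uncovered → point at 15.
Points: 4, 9, 12, 15 (4 total).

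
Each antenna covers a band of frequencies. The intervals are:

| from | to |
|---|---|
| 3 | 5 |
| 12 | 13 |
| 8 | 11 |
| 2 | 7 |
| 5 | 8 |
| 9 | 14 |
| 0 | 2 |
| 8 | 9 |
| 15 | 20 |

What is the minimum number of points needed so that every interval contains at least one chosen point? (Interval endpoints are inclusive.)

Process intervals by earliest right end; each time one isn't hit yet, stab at its right endpoint.
By right end: [0,2]  [3,5]  [2,7]  [5,8]  [8,9]  [8,11]  [12,13]  [9,14]  [15,20]
[0,2] uncovered → point at 2; [3,5] uncovered → point at 5; [8,9] uncovered → point at 9; [12,13] uncovered → point at 13; [15,20] uncovered → point at 20.
Points: 2, 5, 9, 13, 20 (5 total).

5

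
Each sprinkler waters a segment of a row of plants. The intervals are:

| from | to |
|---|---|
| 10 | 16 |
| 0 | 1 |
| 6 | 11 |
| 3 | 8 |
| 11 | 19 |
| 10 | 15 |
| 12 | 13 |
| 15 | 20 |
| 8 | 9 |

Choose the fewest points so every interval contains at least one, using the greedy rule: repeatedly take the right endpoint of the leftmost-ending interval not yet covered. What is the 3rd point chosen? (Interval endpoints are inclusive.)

By right end: [0,1]  [3,8]  [8,9]  [6,11]  [12,13]  [10,15]  [10,16]  [11,19]  [15,20]
[0,1] uncovered → point at 1; [3,8] uncovered → point at 8; [12,13] uncovered → point at 13; [15,20] uncovered → point at 20.
Points: 1, 8, 13, 20 (4 total).

13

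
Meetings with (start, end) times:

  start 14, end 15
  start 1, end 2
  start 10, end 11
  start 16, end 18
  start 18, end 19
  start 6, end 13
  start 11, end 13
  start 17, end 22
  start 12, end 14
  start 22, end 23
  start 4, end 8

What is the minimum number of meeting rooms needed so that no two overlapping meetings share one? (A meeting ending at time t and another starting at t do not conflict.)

Count concurrent intervals with a sweep; the peak is the room count.
Events (time:±→running): 1:+→1 2:-→0 4:+→1 6:+→2 8:-→1 10:+→2 11:-→1 11:+→2 12:+→3 … peak 3.

3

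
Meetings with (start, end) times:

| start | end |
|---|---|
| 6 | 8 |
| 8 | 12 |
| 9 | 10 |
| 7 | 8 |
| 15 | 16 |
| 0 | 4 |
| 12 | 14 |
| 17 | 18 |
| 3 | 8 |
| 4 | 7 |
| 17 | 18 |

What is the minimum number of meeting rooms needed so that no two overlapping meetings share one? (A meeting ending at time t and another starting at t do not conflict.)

3

The answer is the maximum number of intervals overlapping at any instant.
starts: [0, 3, 4, 6, 7, 8, 9, 12, 15, 17, 17]
ends:   [4, 7, 8, 8, 8, 10, 12, 14, 16, 18, 18]
s0→1 s3→2 e4→1 s4→2 s6→3  — peak 3.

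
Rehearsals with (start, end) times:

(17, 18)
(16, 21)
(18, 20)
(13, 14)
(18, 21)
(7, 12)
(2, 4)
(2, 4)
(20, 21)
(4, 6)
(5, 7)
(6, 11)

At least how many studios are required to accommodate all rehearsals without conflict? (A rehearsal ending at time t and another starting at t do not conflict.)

3

The answer is the maximum number of intervals overlapping at any instant.
starts: [2, 2, 4, 5, 6, 7, 13, 16, 17, 18, 18, 20]
ends:   [4, 4, 6, 7, 11, 12, 14, 18, 20, 21, 21, 21]
s2→1 s2→2 e4→1 e4→0 s4→1 s5→2 e6→1 s6→2 e7→1 s7→2 e11→1 e12→0 s13→1 e14→0 s16→1 s17→2 e18→1 s18→2 s18→3  — peak 3.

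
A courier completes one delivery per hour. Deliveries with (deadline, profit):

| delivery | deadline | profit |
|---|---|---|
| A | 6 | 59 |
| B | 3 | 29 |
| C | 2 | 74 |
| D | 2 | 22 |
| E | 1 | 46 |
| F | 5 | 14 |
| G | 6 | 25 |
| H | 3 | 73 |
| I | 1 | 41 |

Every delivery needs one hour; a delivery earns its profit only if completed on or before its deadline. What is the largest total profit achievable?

291

Sort by profit descending; place each in the latest free slot ≤ its deadline.
By profit: C(d2,74), H(d3,73), A(d6,59), E(d1,46), I(d1,41), B(d3,29), G(d6,25), D(d2,22), F(d5,14)
C→slot 2; H→slot 3; A→slot 6; E→slot 1; I skipped; B skipped; G→slot 5; D skipped; F→slot 4.
Profit = 46 + 74 + 73 + 14 + 25 + 59 = 291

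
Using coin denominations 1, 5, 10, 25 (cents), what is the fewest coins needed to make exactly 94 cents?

Use the largest denomination that fits, subtract, and repeat.
94 = 3×25 + 1×10 + 1×5 + 4×1
Total coins = 3 + 1 + 1 + 4 = 9

9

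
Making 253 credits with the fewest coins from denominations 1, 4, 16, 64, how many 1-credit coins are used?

1

253 − 3×64→61 − 3×16→13 − 3×4→1 − 1×1→0
Count of 1: 1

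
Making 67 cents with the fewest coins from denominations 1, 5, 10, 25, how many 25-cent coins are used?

2

Greedy: take as many of the largest coin as possible, then repeat with the remainder.
67 = 2×25 + 1×10 + 1×5 + 2×1
Count of 25: 2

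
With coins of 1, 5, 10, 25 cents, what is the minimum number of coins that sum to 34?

6

34 − 1×25→9 − 1×5→4 − 4×1→0
Total coins = 1 + 1 + 4 = 6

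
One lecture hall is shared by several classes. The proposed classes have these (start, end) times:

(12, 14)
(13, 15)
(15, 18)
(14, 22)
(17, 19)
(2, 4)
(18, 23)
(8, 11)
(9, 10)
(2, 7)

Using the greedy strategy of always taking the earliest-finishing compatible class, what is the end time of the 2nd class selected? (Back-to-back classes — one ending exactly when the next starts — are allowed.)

Sort by end time and greedily take each interval whose start is ≥ the last chosen end.
Sorted by end: (2,4)  (2,7)  (9,10)  (8,11)  (12,14)  (13,15)  (15,18)  (17,19)  (14,22)  (18,23)
take (2,4); take (9,10); skip (8,11); take (12,14); take (15,18); skip (17,19); take (18,23).
Selected: (2,4) (9,10) (12,14) (15,18) (18,23)

10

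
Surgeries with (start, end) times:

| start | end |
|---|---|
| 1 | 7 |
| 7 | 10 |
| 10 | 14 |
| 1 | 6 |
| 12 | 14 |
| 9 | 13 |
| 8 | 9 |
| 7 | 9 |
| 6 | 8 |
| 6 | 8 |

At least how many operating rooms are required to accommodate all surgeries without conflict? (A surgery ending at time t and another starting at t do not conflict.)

starts: [1, 1, 6, 6, 7, 7, 8, 9, 10, 12]
ends:   [6, 7, 8, 8, 9, 9, 10, 13, 14, 14]
s1→1 s1→2 e6→1 s6→2 s6→3 e7→2 s7→3 s7→4  — peak 4.

4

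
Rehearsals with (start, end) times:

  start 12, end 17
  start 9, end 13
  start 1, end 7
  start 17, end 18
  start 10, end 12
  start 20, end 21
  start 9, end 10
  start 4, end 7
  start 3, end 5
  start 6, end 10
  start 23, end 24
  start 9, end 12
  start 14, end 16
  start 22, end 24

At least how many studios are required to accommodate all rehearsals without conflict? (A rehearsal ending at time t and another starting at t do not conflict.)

Count concurrent intervals with a sweep; the peak is the room count.
Events (time:±→running): 1:+→1 3:+→2 4:+→3 5:-→2 6:+→3 7:-→2 7:-→1 9:+→2 9:+→3 9:+→4 … peak 4.

4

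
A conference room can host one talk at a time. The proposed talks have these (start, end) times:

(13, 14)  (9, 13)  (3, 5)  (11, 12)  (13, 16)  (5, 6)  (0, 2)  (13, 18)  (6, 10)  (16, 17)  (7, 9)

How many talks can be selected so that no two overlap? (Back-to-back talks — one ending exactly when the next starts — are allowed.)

7

Sort by end time and greedily take each interval whose start is ≥ the last chosen end.
By end time: (0,2), (3,5), (5,6), (7,9), (6,10), (11,12), (9,13), (13,14), (13,16), (16,17), (13,18).
Pick (0,2); next start ≥ 2 → (3,5); next start ≥ 5 → (5,6); next start ≥ 6 → (7,9); next start ≥ 9 → (11,12); next start ≥ 12 → (13,14); next start ≥ 14 → (16,17).
Selected 7 talks.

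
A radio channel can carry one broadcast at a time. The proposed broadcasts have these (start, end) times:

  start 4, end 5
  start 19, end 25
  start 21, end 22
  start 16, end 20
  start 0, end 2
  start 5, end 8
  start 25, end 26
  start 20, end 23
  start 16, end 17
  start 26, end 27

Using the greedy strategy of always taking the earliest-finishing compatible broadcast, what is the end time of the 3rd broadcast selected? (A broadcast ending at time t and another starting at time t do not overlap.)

8

Greedy by earliest finish: after sorting by end time, pick each interval compatible with the last pick.
Sorted by end: (0,2)  (4,5)  (5,8)  (16,17)  (16,20)  (21,22)  (20,23)  (19,25)  (25,26)  (26,27)
take (0,2); take (4,5); take (5,8); take (16,17); take (21,22); take (25,26); take (26,27).
Selected: (0,2) (4,5) (5,8) (16,17) (21,22) (25,26) (26,27)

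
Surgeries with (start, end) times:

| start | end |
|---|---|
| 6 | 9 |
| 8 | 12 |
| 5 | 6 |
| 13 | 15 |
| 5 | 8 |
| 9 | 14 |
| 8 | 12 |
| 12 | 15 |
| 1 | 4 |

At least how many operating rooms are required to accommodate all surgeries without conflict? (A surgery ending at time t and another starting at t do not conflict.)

Count concurrent intervals with a sweep; the peak is the room count.
starts: [1, 5, 5, 6, 8, 8, 9, 12, 13]
ends:   [4, 6, 8, 9, 12, 12, 14, 15, 15]
s1→1 e4→0 s5→1 s5→2 e6→1 s6→2 e8→1 s8→2 s8→3  — peak 3.

3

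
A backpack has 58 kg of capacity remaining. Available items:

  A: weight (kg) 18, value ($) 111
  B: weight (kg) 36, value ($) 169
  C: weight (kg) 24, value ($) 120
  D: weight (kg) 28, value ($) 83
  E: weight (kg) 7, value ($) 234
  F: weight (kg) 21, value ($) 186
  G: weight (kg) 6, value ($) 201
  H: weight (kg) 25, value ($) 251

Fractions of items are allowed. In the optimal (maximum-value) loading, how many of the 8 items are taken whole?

Order: G (201/6=33.50) > E (234/7=33.43) > H (251/25=10.04) > F (186/21=8.86) > A (111/18=6.17) > C (120/24=5.00) > B (169/36=4.69) > D (83/28=2.96)
Fill: take G (6 @ 201) → take E (7 @ 234) → take H (25 @ 251) → take 20/21 of F → 177.14; 58/58 used.
3 item(s) taken whole; one partial (take 20/21 of F).

3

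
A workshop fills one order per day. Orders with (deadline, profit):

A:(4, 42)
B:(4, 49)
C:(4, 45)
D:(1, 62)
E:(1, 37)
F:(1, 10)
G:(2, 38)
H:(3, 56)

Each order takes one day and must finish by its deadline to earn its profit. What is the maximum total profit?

212

Sort by profit descending; place each in the latest free slot ≤ its deadline.
By profit: D(d1,62), H(d3,56), B(d4,49), C(d4,45), A(d4,42), G(d2,38), E(d1,37), F(d1,10)
D→slot 1; H→slot 3; B→slot 4; C→slot 2; A skipped; G skipped; E skipped; F skipped.
Profit = 62 + 45 + 56 + 49 = 212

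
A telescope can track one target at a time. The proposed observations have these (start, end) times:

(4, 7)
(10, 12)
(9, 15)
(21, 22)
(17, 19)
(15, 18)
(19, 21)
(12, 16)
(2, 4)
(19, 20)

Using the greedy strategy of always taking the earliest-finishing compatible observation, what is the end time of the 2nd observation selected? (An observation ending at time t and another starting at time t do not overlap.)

7

Order by finish time; keep every interval that doesn't clash with the previous kept one.
By end time: (2,4), (4,7), (10,12), (9,15), (12,16), (15,18), (17,19), (19,20), (19,21), (21,22).
Pick (2,4); next start ≥ 4 → (4,7); next start ≥ 7 → (10,12); next start ≥ 12 → (12,16); next start ≥ 16 → (17,19); next start ≥ 19 → (19,20); next start ≥ 20 → (21,22).
Selected: (2,4) (4,7) (10,12) (12,16) (17,19) (19,20) (21,22)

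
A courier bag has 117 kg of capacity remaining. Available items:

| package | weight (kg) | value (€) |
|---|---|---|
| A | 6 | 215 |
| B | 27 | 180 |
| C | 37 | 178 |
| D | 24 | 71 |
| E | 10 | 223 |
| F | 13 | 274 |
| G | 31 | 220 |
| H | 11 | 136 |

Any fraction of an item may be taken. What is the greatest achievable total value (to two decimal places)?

1339.41

Greedy by value/weight ratio, highest first.
Ratios (sorted): A 35.83, E 22.30, F 21.08, H 12.36, G 7.10, B 6.67, C 4.81, D 2.96
take A (6 @ 215); take E (10 @ 223); take F (13 @ 274); take H (11 @ 136); take G (31 @ 220); take B (27 @ 180); take 19/37 of C → 91.41. Capacity used 117/117.
Total value = 1339.41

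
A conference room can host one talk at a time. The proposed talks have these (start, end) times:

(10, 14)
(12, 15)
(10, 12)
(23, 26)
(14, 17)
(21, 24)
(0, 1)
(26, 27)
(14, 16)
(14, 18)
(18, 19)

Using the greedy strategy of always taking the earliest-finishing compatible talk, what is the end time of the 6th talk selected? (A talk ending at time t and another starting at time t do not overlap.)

Sorted by end: (0,1)  (10,12)  (10,14)  (12,15)  (14,16)  (14,17)  (14,18)  (18,19)  (21,24)  (23,26)  (26,27)
take (0,1); take (10,12); take (12,15); skip (14,16); skip (14,18); take (18,19); take (21,24); take (26,27).
Selected: (0,1) (10,12) (12,15) (18,19) (21,24) (26,27)

27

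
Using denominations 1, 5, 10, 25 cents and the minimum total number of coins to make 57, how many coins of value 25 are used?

2

57 − 2×25→7 − 1×5→2 − 2×1→0
Count of 25: 2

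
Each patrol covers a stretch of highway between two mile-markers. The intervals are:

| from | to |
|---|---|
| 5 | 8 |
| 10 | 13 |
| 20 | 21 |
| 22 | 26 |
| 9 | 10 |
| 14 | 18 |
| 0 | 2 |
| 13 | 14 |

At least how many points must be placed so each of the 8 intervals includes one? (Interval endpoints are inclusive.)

6

Sorted: [0,2] [5,8] [9,10] [10,13] [13,14] [14,18] [20,21] [22,26]
{[0,2]} hit by 2; {[5,8]} hit by 8; {[9,10],[10,13]} hit by 10; {[13,14],[14,18]} hit by 14; {[20,21]} hit by 21; {[22,26]} hit by 26.
Points: 2, 8, 10, 14, 21, 26 (6 total).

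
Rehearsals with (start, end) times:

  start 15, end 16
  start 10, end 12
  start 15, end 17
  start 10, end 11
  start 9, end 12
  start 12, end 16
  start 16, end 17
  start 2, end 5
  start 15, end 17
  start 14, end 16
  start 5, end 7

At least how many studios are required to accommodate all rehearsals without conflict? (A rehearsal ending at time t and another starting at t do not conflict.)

Count concurrent intervals with a sweep; the peak is the room count.
starts: [2, 5, 9, 10, 10, 12, 14, 15, 15, 15, 16]
ends:   [5, 7, 11, 12, 12, 16, 16, 16, 17, 17, 17]
s2→1 e5→0 s5→1 e7→0 s9→1 s10→2 s10→3 e11→2 e12→1 e12→0 s12→1 s14→2 s15→3 s15→4 s15→5  — peak 5.

5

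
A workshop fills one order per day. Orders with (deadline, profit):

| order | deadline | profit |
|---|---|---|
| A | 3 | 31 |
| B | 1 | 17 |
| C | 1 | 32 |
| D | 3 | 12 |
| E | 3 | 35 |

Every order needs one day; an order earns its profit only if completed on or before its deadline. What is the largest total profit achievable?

98

Sort by profit descending; place each in the latest free slot ≤ its deadline.
Profit order: E=35 C=32 A=31 B=17 D=12
Assign: E→slot 3, C→slot 1, A→slot 2, B skipped, D skipped.
Slots: [1:C] [2:A] [3:E]
Profit = 32 + 31 + 35 = 98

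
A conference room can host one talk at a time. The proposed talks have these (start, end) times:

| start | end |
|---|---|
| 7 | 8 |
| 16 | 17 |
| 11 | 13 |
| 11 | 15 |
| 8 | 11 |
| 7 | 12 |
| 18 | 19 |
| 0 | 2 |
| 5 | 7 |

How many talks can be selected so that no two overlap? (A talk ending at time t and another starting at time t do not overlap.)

7

Sorted by end: (0,2)  (5,7)  (7,8)  (8,11)  (7,12)  (11,13)  (11,15)  (16,17)  (18,19)
take (0,2); take (5,7); take (7,8); take (8,11); take (11,13); take (16,17); take (18,19).
Selected 7 talks.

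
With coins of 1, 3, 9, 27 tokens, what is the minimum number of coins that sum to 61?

61 − 2×27→7 − 2×3→1 − 1×1→0
Total coins = 2 + 2 + 1 = 5

5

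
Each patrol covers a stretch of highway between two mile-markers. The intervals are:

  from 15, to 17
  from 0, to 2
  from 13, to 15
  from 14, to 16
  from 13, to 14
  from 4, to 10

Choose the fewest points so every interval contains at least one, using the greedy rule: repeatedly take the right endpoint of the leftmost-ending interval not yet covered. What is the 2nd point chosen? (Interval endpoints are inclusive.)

10

Process intervals by earliest right end; each time one isn't hit yet, stab at its right endpoint.
By right end: [0,2]  [4,10]  [13,14]  [13,15]  [14,16]  [15,17]
[0,2] uncovered → point at 2; [4,10] uncovered → point at 10; [13,14] uncovered → point at 14; [15,17] uncovered → point at 17.
Points: 2, 10, 14, 17 (4 total).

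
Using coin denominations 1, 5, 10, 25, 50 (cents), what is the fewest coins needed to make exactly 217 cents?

8

217 − 4×50→17 − 1×10→7 − 1×5→2 − 2×1→0
Total coins = 4 + 1 + 1 + 2 = 8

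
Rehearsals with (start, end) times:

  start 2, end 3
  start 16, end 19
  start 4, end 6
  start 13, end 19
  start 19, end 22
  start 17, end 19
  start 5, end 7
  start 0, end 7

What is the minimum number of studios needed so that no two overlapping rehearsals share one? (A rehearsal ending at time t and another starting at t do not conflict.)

The answer is the maximum number of intervals overlapping at any instant.
Events (time:±→running): 0:+→1 2:+→2 3:-→1 4:+→2 5:+→3 … peak 3.

3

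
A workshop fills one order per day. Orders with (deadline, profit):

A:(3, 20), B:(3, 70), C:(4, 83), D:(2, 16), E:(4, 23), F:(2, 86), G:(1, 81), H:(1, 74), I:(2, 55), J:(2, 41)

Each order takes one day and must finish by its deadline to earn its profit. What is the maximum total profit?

320

Take jobs in profit order; each goes to the latest open slot no later than its deadline.
By profit: F(d2,86), C(d4,83), G(d1,81), H(d1,74), B(d3,70), I(d2,55), J(d2,41), E(d4,23), A(d3,20), D(d2,16)
F→slot 2; C→slot 4; G→slot 1; H skipped; B→slot 3; I skipped; J skipped; E skipped; A skipped; D skipped.
Profit = 81 + 86 + 70 + 83 = 320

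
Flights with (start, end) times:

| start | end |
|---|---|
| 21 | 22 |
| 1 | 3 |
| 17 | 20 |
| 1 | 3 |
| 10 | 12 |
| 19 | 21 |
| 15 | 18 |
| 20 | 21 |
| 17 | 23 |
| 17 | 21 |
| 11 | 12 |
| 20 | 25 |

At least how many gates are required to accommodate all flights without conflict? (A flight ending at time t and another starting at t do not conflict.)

Events (time:±→running): 1:+→1 1:+→2 3:-→1 3:-→0 10:+→1 11:+→2 12:-→1 12:-→0 15:+→1 17:+→2 17:+→3 17:+→4 18:-→3 19:+→4 20:-→3 20:+→4 20:+→5 … peak 5.

5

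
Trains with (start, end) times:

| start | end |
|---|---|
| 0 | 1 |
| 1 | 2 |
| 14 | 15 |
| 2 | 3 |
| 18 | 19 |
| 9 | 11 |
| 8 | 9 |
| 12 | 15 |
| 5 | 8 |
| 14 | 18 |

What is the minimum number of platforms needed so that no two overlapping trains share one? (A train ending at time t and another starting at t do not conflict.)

Count concurrent intervals with a sweep; the peak is the room count.
starts: [0, 1, 2, 5, 8, 9, 12, 14, 14, 18]
ends:   [1, 2, 3, 8, 9, 11, 15, 15, 18, 19]
s0→1 e1→0 s1→1 e2→0 s2→1 e3→0 s5→1 e8→0 s8→1 e9→0 s9→1 e11→0 s12→1 s14→2 s14→3  — peak 3.

3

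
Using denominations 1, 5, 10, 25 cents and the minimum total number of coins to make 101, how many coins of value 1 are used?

1

Greedy: take as many of the largest coin as possible, then repeat with the remainder.
101 − 4×25→1 − 1×1→0
Count of 1: 1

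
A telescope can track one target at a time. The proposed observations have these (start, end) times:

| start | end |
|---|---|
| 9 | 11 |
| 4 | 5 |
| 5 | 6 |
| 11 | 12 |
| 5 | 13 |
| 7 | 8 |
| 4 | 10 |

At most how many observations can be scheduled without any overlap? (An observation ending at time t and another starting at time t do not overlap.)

Sort by end time and greedily take each interval whose start is ≥ the last chosen end.
Sorted by end: (4,5)  (5,6)  (7,8)  (4,10)  (9,11)  (11,12)  (5,13)
take (4,5); take (5,6); take (7,8); take (9,11); take (11,12).
Selected 5 observations.

5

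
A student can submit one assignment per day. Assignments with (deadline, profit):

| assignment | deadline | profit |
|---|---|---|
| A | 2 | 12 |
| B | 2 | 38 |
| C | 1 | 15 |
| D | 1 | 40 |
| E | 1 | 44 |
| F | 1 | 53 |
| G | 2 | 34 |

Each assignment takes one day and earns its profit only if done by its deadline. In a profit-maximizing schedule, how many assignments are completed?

2

Sort by profit descending; place each in the latest free slot ≤ its deadline.
By profit: F(d1,53), E(d1,44), D(d1,40), B(d2,38), G(d2,34), C(d1,15), A(d2,12)
F→slot 1; E skipped; D skipped; B→slot 2; G skipped; C skipped; A skipped.
2 of 7 scheduled.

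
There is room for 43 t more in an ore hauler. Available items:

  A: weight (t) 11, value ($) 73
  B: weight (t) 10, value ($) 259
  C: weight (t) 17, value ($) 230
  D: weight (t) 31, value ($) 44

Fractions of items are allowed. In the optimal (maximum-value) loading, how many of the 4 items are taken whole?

Order: B (259/10=25.90) > C (230/17=13.53) > A (73/11=6.64) > D (44/31=1.42)
Fill: take B (10 @ 259) → take C (17 @ 230) → take A (11 @ 73) → take 5/31 of D → 7.10; 43/43 used.
3 item(s) taken whole; one partial (take 5/31 of D).

3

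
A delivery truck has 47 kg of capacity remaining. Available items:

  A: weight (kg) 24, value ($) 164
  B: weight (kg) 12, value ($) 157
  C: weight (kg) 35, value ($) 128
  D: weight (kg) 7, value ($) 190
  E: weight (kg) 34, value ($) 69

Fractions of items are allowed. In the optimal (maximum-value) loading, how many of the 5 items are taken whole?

Greedy by value/weight ratio, highest first.
Ratios (sorted): D 27.14, B 13.08, A 6.83, C 3.66, E 2.03
take D (7 @ 190); take B (12 @ 157); take A (24 @ 164); take 4/35 of C → 14.63. Capacity used 47/47.
3 item(s) taken whole; one partial (take 4/35 of C).

3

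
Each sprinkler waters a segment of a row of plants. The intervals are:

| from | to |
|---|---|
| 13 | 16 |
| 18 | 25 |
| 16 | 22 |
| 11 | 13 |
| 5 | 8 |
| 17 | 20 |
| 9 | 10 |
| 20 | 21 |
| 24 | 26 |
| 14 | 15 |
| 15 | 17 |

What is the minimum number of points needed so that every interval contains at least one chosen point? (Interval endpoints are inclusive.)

Sorted: [5,8] [9,10] [11,13] [14,15] [13,16] [15,17] [17,20] [20,21] [16,22] [18,25] [24,26]
{[5,8]} hit by 8; {[9,10]} hit by 10; {[11,13]} hit by 13; {[14,15],[13,16],[15,17]} hit by 15; {[17,20],[20,21],[16,22],[18,25]} hit by 20; {[24,26]} hit by 26.
Points: 8, 10, 13, 15, 20, 26 (6 total).

6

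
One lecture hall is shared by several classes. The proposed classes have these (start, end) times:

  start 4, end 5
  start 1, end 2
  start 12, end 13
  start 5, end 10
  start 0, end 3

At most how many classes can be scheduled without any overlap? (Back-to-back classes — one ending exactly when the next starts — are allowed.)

Greedy by earliest finish: after sorting by end time, pick each interval compatible with the last pick.
By end time: (1,2), (0,3), (4,5), (5,10), (12,13).
Pick (1,2); next start ≥ 2 → (4,5); next start ≥ 5 → (5,10); next start ≥ 10 → (12,13).
Selected 4 classes.

4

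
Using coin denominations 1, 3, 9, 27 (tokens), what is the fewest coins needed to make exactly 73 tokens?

5

Use the largest denomination that fits, subtract, and repeat.
73 − 2×27→19 − 2×9→1 − 1×1→0
Total coins = 2 + 2 + 1 = 5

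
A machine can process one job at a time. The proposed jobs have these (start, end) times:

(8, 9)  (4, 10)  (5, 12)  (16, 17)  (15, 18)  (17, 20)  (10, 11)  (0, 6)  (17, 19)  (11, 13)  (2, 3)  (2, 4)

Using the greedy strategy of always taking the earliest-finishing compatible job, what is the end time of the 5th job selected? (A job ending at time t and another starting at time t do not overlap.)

17

Sorted by end: (2,3)  (2,4)  (0,6)  (8,9)  (4,10)  (10,11)  (5,12)  (11,13)  (16,17)  (15,18)  (17,19)  (17,20)
take (2,3); take (8,9); take (10,11); take (11,13); take (16,17); take (17,19); skip (17,20).
Selected: (2,3) (8,9) (10,11) (11,13) (16,17) (17,19)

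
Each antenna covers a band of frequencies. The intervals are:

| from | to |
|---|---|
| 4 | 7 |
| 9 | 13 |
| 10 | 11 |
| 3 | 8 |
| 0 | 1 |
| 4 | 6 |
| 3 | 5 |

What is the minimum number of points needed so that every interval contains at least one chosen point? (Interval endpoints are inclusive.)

Process intervals by earliest right end; each time one isn't hit yet, stab at its right endpoint.
By right end: [0,1]  [3,5]  [4,6]  [4,7]  [3,8]  [10,11]  [9,13]
[0,1] uncovered → point at 1; [3,5] uncovered → point at 5; [10,11] uncovered → point at 11.
Points: 1, 5, 11 (3 total).

3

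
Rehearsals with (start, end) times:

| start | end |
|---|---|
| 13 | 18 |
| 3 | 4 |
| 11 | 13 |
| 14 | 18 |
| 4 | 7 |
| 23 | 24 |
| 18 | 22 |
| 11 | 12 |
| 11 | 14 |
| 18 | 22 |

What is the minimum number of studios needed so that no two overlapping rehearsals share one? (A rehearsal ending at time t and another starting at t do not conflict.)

3

starts: [3, 4, 11, 11, 11, 13, 14, 18, 18, 23]
ends:   [4, 7, 12, 13, 14, 18, 18, 22, 22, 24]
s3→1 e4→0 s4→1 e7→0 s11→1 s11→2 s11→3  — peak 3.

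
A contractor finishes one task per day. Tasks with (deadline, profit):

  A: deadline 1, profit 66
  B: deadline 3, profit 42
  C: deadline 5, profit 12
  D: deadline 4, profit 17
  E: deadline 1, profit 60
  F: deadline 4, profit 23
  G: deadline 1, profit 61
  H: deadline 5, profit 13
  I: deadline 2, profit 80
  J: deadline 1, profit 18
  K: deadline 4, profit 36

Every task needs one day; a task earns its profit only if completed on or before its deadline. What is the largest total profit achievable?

237

Sort by profit descending; place each in the latest free slot ≤ its deadline.
By profit: I(d2,80), A(d1,66), G(d1,61), E(d1,60), B(d3,42), K(d4,36), F(d4,23), J(d1,18), D(d4,17), H(d5,13), C(d5,12)
I→slot 2; A→slot 1; G skipped; E skipped; B→slot 3; K→slot 4; F skipped; J skipped; D skipped; H→slot 5; C skipped.
Profit = 66 + 80 + 42 + 36 + 13 = 237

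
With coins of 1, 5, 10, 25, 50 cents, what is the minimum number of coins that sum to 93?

7

93 − 1×50→43 − 1×25→18 − 1×10→8 − 1×5→3 − 3×1→0
Total coins = 1 + 1 + 1 + 1 + 3 = 7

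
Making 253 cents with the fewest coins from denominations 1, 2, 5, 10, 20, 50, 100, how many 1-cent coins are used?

Use the largest denomination that fits, subtract, and repeat.
253 − 2×100→53 − 1×50→3 − 1×2→1 − 1×1→0
Count of 1: 1

1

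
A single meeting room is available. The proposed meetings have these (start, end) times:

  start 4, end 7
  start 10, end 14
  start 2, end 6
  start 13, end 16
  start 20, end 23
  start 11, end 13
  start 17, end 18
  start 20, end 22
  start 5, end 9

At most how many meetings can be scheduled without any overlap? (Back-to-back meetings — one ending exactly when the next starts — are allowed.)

5

Sort by end time and greedily take each interval whose start is ≥ the last chosen end.
By end time: (2,6), (4,7), (5,9), (11,13), (10,14), (13,16), (17,18), (20,22), (20,23).
Pick (2,6); next start ≥ 6 → (11,13); next start ≥ 13 → (13,16); next start ≥ 16 → (17,18); next start ≥ 18 → (20,22).
Selected 5 meetings.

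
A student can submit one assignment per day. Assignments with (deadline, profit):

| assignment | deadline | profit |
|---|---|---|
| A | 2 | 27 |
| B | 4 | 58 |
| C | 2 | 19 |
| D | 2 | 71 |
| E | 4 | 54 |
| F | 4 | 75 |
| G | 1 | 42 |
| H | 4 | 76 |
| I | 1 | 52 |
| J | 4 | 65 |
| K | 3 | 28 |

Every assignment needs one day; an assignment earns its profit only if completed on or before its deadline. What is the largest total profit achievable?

Profit order: H=76 F=75 D=71 J=65 B=58 E=54 I=52 G=42 K=28 A=27 C=19
Assign: H→slot 4, F→slot 3, D→slot 2, J→slot 1, B skipped, E skipped, I skipped, G skipped, K skipped, A skipped, C skipped.
Slots: [1:J] [2:D] [3:F] [4:H]
Profit = 65 + 71 + 75 + 76 = 287

287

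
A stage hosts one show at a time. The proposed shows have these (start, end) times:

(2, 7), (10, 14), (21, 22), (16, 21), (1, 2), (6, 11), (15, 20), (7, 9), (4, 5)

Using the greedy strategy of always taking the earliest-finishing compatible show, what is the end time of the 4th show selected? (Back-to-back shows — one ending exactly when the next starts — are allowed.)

14

Sorted by end: (1,2)  (4,5)  (2,7)  (7,9)  (6,11)  (10,14)  (15,20)  (16,21)  (21,22)
take (1,2); take (4,5); take (7,9); skip (6,11); take (10,14); take (15,20); take (21,22).
Selected: (1,2) (4,5) (7,9) (10,14) (15,20) (21,22)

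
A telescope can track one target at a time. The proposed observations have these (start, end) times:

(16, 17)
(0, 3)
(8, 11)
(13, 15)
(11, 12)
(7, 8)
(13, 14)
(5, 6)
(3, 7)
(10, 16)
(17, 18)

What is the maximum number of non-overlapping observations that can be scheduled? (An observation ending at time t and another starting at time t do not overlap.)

8

By end time: (0,3), (5,6), (3,7), (7,8), (8,11), (11,12), (13,14), (13,15), (10,16), (16,17), (17,18).
Pick (0,3); next start ≥ 3 → (5,6); next start ≥ 6 → (7,8); next start ≥ 8 → (8,11); next start ≥ 11 → (11,12); next start ≥ 12 → (13,14); next start ≥ 14 → (16,17); next start ≥ 17 → (17,18).
Selected 8 observations.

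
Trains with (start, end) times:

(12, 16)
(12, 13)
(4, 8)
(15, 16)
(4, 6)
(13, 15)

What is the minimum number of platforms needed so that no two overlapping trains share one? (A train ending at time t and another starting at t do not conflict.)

2

starts: [4, 4, 12, 12, 13, 15]
ends:   [6, 8, 13, 15, 16, 16]
s4→1 s4→2  — peak 2.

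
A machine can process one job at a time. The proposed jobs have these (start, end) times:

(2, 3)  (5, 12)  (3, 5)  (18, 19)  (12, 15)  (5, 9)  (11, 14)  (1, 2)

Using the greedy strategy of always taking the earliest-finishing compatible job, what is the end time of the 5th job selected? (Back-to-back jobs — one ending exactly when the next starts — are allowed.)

14

Greedy by earliest finish: after sorting by end time, pick each interval compatible with the last pick.
By end time: (1,2), (2,3), (3,5), (5,9), (5,12), (11,14), (12,15), (18,19).
Pick (1,2); next start ≥ 2 → (2,3); next start ≥ 3 → (3,5); next start ≥ 5 → (5,9); next start ≥ 9 → (11,14); next start ≥ 14 → (18,19).
Selected: (1,2) (2,3) (3,5) (5,9) (11,14) (18,19)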